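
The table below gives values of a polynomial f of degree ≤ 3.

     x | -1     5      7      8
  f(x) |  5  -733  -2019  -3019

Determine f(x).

f(x) = -6x^3 + x^2 - x - 3

Write f(x) = ax^3 + bx^2 + cx + d. Substituting each data point gives a linear system:
  -a + b - c + d = 5
  125a + 25b + 5c + d = -733
  343a + 49b + 7c + d = -2019
  512a + 64b + 8c + d = -3019
Solving the system yields a = -6, b = 1, c = -1, d = -3.
So f(x) = -6x³ + x² - x - 3.
Check: f(5) = -733. ✓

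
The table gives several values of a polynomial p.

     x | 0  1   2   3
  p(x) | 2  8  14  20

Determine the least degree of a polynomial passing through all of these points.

1

Forward differences of the values at x = 0, 1, 2, 3:
  p  : 2  8  14  20
  Δ  : 6  6  6
  Δ^2: 0  0
  Δ^3: 0
The first differences are constant (6) and nonzero, while all higher differences vanish, so the minimal degree is 1.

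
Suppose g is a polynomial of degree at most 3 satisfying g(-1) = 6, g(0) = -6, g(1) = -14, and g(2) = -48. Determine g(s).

g(s) = -5s^3 + 2s^2 - 5s - 6

Using the Lagrange interpolation formula with nodes -1, 0, 1, 2:
  L_0(s) = s(s - 1)(s - 2) / -6
  L_1(s) = (s + 1)(s - 1)(s - 2) / 2
  L_2(s) = (s + 1)s(s - 2) / -2
  L_3(s) = (s + 1)s(s - 1) / 6
Then g(s) = 6·L_0(s) - 6·L_1(s) - 14·L_2(s) - 48·L_3(s).
Expanding and collecting terms gives g(s) = -5s³ + 2s² - 5s - 6.
Check: g(1) = -14. ✓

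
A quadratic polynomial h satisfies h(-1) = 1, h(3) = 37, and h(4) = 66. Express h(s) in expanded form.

Using the Lagrange interpolation formula with nodes -1, 3, 4:
  L_0(s) = (s - 3)(s - 4) / 20
  L_1(s) = (s + 1)(s - 4) / -4
  L_2(s) = (s + 1)(s - 3) / 5
Then h(s) = 1·L_0(s) + 37·L_1(s) + 66·L_2(s).
Expanding and collecting terms gives h(s) = 4s^2 + s - 2.
Check: h(-1) = 1. ✓

h(s) = 4s^2 + s - 2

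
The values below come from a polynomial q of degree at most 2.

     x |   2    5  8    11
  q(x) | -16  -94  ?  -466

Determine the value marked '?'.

-244

On equispaced nodes a degree-2 polynomial has vanishing third forward difference, so
  - q(2) + 3·q(5) - 3·q(8) + q(11) = 0.
Substituting the known values and solving for q(8):
  -3·q(8) = 732
  q(8) = -244.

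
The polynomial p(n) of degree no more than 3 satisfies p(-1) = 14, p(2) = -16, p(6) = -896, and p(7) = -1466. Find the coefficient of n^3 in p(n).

Write p(n) = an^3 + bn^2 + cn + d. Substituting each data point gives a linear system:
  -a + b - c + d = 14
  8a + 4b + 2c + d = -16
  216a + 36b + 6c + d = -896
  343a + 49b + 7c + d = -1466
Solving the system yields a = -5, b = 5, c = 0, d = 4.
So p(n) = -5n^3 + 5n^2 + 4.
The leading coefficient is -5.

-5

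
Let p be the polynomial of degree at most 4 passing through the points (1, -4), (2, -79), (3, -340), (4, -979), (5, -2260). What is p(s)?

p(s) = -3s^4 - 2s^3 - 6s^2 + 2s + 5

Write p(s) = as^4 + bs^3 + cs^2 + ds + e. Substituting each data point gives a linear system:
  a + b + c + d + e = -4
  16a + 8b + 4c + 2d + e = -79
  81a + 27b + 9c + 3d + e = -340
  256a + 64b + 16c + 4d + e = -979
  625a + 125b + 25c + 5d + e = -2260
Solving the system yields a = -3, b = -2, c = -6, d = 2, e = 5.
So p(s) = -3s^4 - 2s^3 - 6s^2 + 2s + 5.
Check: p(5) = -2260. ✓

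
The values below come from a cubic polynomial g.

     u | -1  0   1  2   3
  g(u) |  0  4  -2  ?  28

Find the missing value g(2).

On equispaced nodes a degree-3 polynomial has vanishing fourth forward difference, so
  g(-1) - 4·g(0) + 6·g(1) - 4·g(2) + g(3) = 0.
Substituting the known values and solving for g(2):
  -4·g(2) = 0
  g(2) = 0.

0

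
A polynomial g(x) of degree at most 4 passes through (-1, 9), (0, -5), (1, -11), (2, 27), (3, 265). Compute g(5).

2565

Using the Lagrange interpolation formula with nodes -1, 0, 1, 2, 3:
  L_0(x) = x(x - 1)(x - 2)(x - 3) / 24
  L_1(x) = (x + 1)(x - 1)(x - 2)(x - 3) / -6
  L_2(x) = (x + 1)x(x - 2)(x - 3) / 4
  L_3(x) = (x + 1)x(x - 1)(x - 3) / -6
  L_4(x) = (x + 1)x(x - 1)(x - 2) / 24
Then g(x) = 9·L_0(x) - 5·L_1(x) - 11·L_2(x) + 27·L_3(x) + 265·L_4(x).
Expanding and collecting terms gives g(x) = 5x^4 - 4x^3 - x^2 - 6x - 5.
Evaluating at x = 5: g(5) = 2565.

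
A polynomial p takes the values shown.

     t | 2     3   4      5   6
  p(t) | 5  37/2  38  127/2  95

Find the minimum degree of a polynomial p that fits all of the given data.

Forward differences of the values at t = 2, 3, 4, 5, 6:
  p  : 5  37/2  38  127/2  95
  Δ  : 27/2  39/2  51/2  63/2
  Δ^2: 6  6  6
  Δ^3: 0  0
  Δ^4: 0
The second differences are constant (6) and nonzero, while all higher differences vanish, so the minimal degree is 2.

2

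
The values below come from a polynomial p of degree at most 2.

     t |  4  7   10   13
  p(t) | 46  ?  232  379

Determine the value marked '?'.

121

On equispaced nodes a degree-2 polynomial has vanishing third forward difference, so
  - p(4) + 3·p(7) - 3·p(10) + p(13) = 0.
Substituting the known values and solving for p(7):
  3·p(7) = 363
  p(7) = 121.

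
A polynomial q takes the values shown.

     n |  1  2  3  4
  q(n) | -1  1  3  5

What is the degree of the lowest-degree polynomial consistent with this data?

1

Forward differences of the values at n = 1, 2, 3, 4:
  q  : -1  1  3  5
  Δ  : 2  2  2
  Δ^2: 0  0
  Δ^3: 0
The first differences are constant (2) and nonzero, while all higher differences vanish, so the minimal degree is 1.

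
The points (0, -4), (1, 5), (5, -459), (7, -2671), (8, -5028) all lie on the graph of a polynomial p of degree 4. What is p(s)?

p(s) = -2s^4 + 6s^3 + s^2 + 4s - 4

Write p(s) = as^4 + bs^3 + cs^2 + ds + e. Substituting each data point gives a linear system:
  e = -4
  a + b + c + d + e = 5
  625a + 125b + 25c + 5d + e = -459
  2401a + 343b + 49c + 7d + e = -2671
  4096a + 512b + 64c + 8d + e = -5028
Solving the system yields a = -2, b = 6, c = 1, d = 4, e = -4.
So p(s) = -2s^4 + 6s^3 + s^2 + 4s - 4.
Check: p(5) = -459. ✓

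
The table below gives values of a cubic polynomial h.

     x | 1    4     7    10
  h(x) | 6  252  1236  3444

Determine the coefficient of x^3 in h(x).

3

Write h(x) = ax^3 + bx^2 + cx + d. Substituting each data point gives a linear system:
  a + b + c + d = 6
  64a + 16b + 4c + d = 252
  343a + 49b + 7c + d = 1236
  1000a + 100b + 10c + d = 3444
Solving the system yields a = 3, b = 5, c = -6, d = 4.
So h(x) = 3x³ + 5x² - 6x + 4.
The leading coefficient is 3.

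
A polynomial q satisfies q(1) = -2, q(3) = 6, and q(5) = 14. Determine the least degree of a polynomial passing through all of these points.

1

Forward differences of the values at x = 1, 3, 5:
  q  : -2  6  14
  Δ  : 8  8
  Δ^2: 0
The first differences are constant (8) and nonzero, while all higher differences vanish, so the minimal degree is 1.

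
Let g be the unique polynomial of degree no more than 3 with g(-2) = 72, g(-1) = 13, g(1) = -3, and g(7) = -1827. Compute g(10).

-5520

Write g(n) = an^3 + bn^2 + cn + d. Substituting each data point gives a linear system:
  -8a + 4b - 2c + d = 72
  -a + b - c + d = 13
  a + b + c + d = -3
  343a + 49b + 7c + d = -1827
Solving the system yields a = -6, b = 5, c = -2, d = 0.
So g(n) = -6n³ + 5n² - 2n.
Then g(10) = -5520.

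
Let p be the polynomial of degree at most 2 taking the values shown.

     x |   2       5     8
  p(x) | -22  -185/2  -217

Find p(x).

Write p(x) = ax^2 + bx + c. Substituting each data point gives a linear system:
  4a + 2b + c = -22
  25a + 5b + c = -185/2
  64a + 8b + c = -217
Solving the system yields a = -3, b = -5/2, c = -5.
So p(x) = -3x² - (5/2)x - 5.
Check: p(5) = -185/2. ✓

p(x) = -3x^2 - (5/2)x - 5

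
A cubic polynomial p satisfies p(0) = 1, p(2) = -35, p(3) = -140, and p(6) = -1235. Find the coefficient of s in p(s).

Write p(s) = as^3 + bs^2 + cs + d. Substituting each data point gives a linear system:
  d = 1
  8a + 4b + 2c + d = -35
  27a + 9b + 3c + d = -140
  216a + 36b + 6c + d = -1235
Solving the system yields a = -6, b = 1, c = 4, d = 1.
So p(s) = -6s^3 + s^2 + 4s + 1.
The coefficient of s is 4.

4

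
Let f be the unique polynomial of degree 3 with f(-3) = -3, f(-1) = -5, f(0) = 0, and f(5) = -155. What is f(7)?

Write f(x) = ax^3 + bx^2 + cx + d. Substituting each data point gives a linear system:
  -27a + 9b - 3c + d = -3
  -a + b - c + d = -5
  d = 0
  125a + 25b + 5c + d = -155
Solving the system yields a = -1, b = -2, c = 4, d = 0.
So f(x) = -x³ - 2x² + 4x.
Then f(7) = -413.

-413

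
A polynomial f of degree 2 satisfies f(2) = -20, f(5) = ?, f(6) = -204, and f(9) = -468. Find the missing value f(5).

The 3 known points determine the degree-2 polynomial uniquely.
Write f(t) = at^2 + bt + c. Substituting each data point gives a linear system:
  4a + 2b + c = -20
  36a + 6b + c = -204
  81a + 9b + c = -468
Solving the system yields a = -6, b = 2, c = 0.
So f(t) = -6t² + 2t.
Then f(5) = -140.

-140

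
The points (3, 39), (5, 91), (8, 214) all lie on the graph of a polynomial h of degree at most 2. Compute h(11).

391

Write h(u) = au^2 + bu + c. Substituting each data point gives a linear system:
  9a + 3b + c = 39
  25a + 5b + c = 91
  64a + 8b + c = 214
Solving the system yields a = 3, b = 2, c = 6.
So h(u) = 3u^2 + 2u + 6.
Then h(11) = 391.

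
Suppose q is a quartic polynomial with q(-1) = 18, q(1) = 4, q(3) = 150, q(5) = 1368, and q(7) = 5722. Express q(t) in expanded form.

Write q(t) = at^4 + bt^3 + ct^2 + dt + e. Substituting each data point gives a linear system:
  a - b + c - d + e = 18
  a + b + c + d + e = 4
  81a + 27b + 9c + 3d + e = 150
  625a + 125b + 25c + 5d + e = 1368
  2401a + 343b + 49c + 7d + e = 5722
Solving the system yields a = 3, b = -5, c = 5, d = -2, e = 3.
So q(t) = 3t^4 - 5t^3 + 5t^2 - 2t + 3.
Check: q(1) = 4. ✓

q(t) = 3t^4 - 5t^3 + 5t^2 - 2t + 3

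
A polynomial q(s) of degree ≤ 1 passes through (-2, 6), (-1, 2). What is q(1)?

-6

Using the Lagrange interpolation formula with nodes -2, -1:
  L_0(s) = (s + 1) / -1
  L_1(s) = (s + 2) / 1
Then q(s) = 6·L_0(s) + 2·L_1(s).
Expanding and collecting terms gives q(s) = -4s - 2.
Evaluating at s = 1: q(1) = -6.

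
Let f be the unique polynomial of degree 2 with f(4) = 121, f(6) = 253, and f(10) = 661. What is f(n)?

f(n) = 6n^2 + 6n + 1

Write f(n) = an^2 + bn + c. Substituting each data point gives a linear system:
  16a + 4b + c = 121
  36a + 6b + c = 253
  100a + 10b + c = 661
Solving the system yields a = 6, b = 6, c = 1.
So f(n) = 6n^2 + 6n + 1.
Check: f(6) = 253. ✓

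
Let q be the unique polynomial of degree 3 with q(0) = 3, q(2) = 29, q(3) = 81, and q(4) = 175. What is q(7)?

829

Using the Lagrange interpolation formula with nodes 0, 2, 3, 4:
  L_0(u) = (u - 2)(u - 3)(u - 4) / -24
  L_1(u) = u(u - 3)(u - 4) / 4
  L_2(u) = u(u - 2)(u - 4) / -3
  L_3(u) = u(u - 2)(u - 3) / 8
Then q(u) = 3·L_0(u) + 29·L_1(u) + 81·L_2(u) + 175·L_3(u).
Expanding and collecting terms gives q(u) = 2u³ + 3u² - u + 3.
Evaluating at u = 7: q(7) = 829.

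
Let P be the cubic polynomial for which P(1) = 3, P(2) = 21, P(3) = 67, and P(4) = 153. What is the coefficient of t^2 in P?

Write P(t) = at^3 + bt^2 + ct + d. Substituting each data point gives a linear system:
  a + b + c + d = 3
  8a + 4b + 2c + d = 21
  27a + 9b + 3c + d = 67
  64a + 16b + 4c + d = 153
Solving the system yields a = 2, b = 2, c = -2, d = 1.
So P(t) = 2t^3 + 2t^2 - 2t + 1.
The coefficient of t^2 is 2.

2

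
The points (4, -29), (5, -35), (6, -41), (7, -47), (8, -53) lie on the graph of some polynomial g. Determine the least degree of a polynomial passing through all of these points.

1

Forward differences of the values at s = 4, 5, 6, 7, 8:
  g  : -29  -35  -41  -47  -53
  Δ  : -6  -6  -6  -6
  Δ^2: 0  0  0
  Δ^3: 0  0
  Δ^4: 0
The first differences are constant (-6) and nonzero, while all higher differences vanish, so the minimal degree is 1.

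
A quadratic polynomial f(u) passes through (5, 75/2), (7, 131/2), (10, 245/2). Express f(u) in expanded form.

Write f(u) = au^2 + bu + c. Substituting each data point gives a linear system:
  25a + 5b + c = 75/2
  49a + 7b + c = 131/2
  100a + 10b + c = 245/2
Solving the system yields a = 1, b = 2, c = 5/2.
So f(u) = u^2 + 2u + 5/2.
Check: f(5) = 75/2. ✓

f(u) = u^2 + 2u + 5/2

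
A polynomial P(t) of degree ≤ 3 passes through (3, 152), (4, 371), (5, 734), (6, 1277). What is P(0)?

-1

Forward differences of the values at t = 3, 4, 5, 6:
  P  : 152  371  734  1277
  Δ  : 219  363  543
  Δ^2: 144  180
  Δ^3: 36
The third differences are constant, confirming degree 3.
Interpolating (Newton forward form) and evaluating at t = 0 gives P(0) = -1.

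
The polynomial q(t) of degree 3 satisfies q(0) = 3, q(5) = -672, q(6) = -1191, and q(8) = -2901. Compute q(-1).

6

Write q(t) = at^3 + bt^2 + ct + d. Substituting each data point gives a linear system:
  d = 3
  125a + 25b + 5c + d = -672
  216a + 36b + 6c + d = -1191
  512a + 64b + 8c + d = -2901
Solving the system yields a = -6, b = 2, c = 5, d = 3.
So q(t) = -6t³ + 2t² + 5t + 3.
Then q(-1) = 6.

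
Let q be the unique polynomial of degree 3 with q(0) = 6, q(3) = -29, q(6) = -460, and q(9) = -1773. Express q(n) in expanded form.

Write q(n) = an^3 + bn^2 + cn + d. Substituting each data point gives a linear system:
  d = 6
  27a + 9b + 3c + d = -29
  216a + 36b + 6c + d = -460
  729a + 81b + 9c + d = -1773
Solving the system yields a = -3, b = 5, c = 1/3, d = 6.
So q(n) = -3n^3 + 5n^2 + (1/3)n + 6.
Check: q(6) = -460. ✓

q(n) = -3n^3 + 5n^2 + (1/3)n + 6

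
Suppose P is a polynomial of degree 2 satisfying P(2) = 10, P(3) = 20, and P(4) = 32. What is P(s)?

Write P(s) = as^2 + bs + c. Substituting each data point gives a linear system:
  4a + 2b + c = 10
  9a + 3b + c = 20
  16a + 4b + c = 32
Solving the system yields a = 1, b = 5, c = -4.
So P(s) = s² + 5s - 4.
Check: P(3) = 20. ✓

P(s) = s^2 + 5s - 4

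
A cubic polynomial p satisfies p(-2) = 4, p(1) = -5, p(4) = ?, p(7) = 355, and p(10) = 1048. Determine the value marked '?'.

58

On equispaced nodes a degree-3 polynomial has vanishing fourth forward difference, so
  p(-2) - 4·p(1) + 6·p(4) - 4·p(7) + p(10) = 0.
Substituting the known values and solving for p(4):
  6·p(4) = 348
  p(4) = 58.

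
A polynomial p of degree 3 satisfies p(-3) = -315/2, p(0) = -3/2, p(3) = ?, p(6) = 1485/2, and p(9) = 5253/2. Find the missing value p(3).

On equispaced nodes a degree-3 polynomial has vanishing fourth forward difference, so
  p(-3) - 4·p(0) + 6·p(3) - 4·p(6) + p(9) = 0.
Substituting the known values and solving for p(3):
  6·p(3) = 495
  p(3) = 165/2.

165/2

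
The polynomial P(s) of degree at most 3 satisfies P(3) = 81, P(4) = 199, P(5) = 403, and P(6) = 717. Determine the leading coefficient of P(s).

4

Write P(s) = as^3 + bs^2 + cs + d. Substituting each data point gives a linear system:
  27a + 9b + 3c + d = 81
  64a + 16b + 4c + d = 199
  125a + 25b + 5c + d = 403
  216a + 36b + 6c + d = 717
Solving the system yields a = 4, b = -5, c = 5, d = 3.
So P(s) = 4s^3 - 5s^2 + 5s + 3.
The leading coefficient is 4.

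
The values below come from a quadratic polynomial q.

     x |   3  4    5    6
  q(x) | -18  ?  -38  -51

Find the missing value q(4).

On equispaced nodes a degree-2 polynomial has vanishing third forward difference, so
  - q(3) + 3·q(4) - 3·q(5) + q(6) = 0.
Substituting the known values and solving for q(4):
  3·q(4) = -81
  q(4) = -27.

-27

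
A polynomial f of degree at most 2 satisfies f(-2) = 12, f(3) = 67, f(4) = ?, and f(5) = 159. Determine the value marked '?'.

The 3 known points determine the degree-2 polynomial uniquely.
Write f(x) = ax^2 + bx + c. Substituting each data point gives a linear system:
  4a - 2b + c = 12
  9a + 3b + c = 67
  25a + 5b + c = 159
Solving the system yields a = 5, b = 6, c = 4.
So f(x) = 5x^2 + 6x + 4.
Then f(4) = 108.

108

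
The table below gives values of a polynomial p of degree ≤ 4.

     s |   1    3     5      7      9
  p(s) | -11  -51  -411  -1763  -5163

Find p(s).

Write p(s) = as^4 + bs^3 + cs^2 + ds + e. Substituting each data point gives a linear system:
  a + b + c + d + e = -11
  81a + 27b + 9c + 3d + e = -51
  625a + 125b + 25c + 5d + e = -411
  2401a + 343b + 49c + 7d + e = -1763
  6561a + 729b + 81c + 9d + e = -5163
Solving the system yields a = -1, b = 2, c = 0, d = -6, e = -6.
So p(s) = -s^4 + 2s^3 - 6s - 6.
Check: p(5) = -411. ✓

p(s) = -s^4 + 2s^3 - 6s - 6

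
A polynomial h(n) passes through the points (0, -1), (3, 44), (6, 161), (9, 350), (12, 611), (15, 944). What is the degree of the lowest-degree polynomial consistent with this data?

Forward differences of the values at n = 0, 3, 6, 9, 12, 15:
  h  : -1  44  161  350  611  944
  Δ  : 45  117  189  261  333
  Δ^2: 72  72  72  72
  Δ^3: 0  0  0
  Δ^4: 0  0
  Δ^5: 0
The second differences are constant (72) and nonzero, while all higher differences vanish, so the minimal degree is 2.

2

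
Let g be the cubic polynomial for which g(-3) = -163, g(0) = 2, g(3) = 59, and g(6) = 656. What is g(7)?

Forward differences of the values at t = -3, 0, 3, 6:
  g  : -163  2  59  656
  Δ  : 165  57  597
  Δ^2: -108  540
  Δ^3: 648
The third differences are constant, confirming degree 3.
Interpolating (Newton forward form) and evaluating at t = 7 gives g(7) = 1087.

1087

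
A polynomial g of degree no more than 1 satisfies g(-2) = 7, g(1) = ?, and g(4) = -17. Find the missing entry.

-5

On equispaced nodes a degree-1 polynomial has vanishing second forward difference, so
  g(-2) - 2·g(1) + g(4) = 0.
Substituting the known values and solving for g(1):
  -2·g(1) = 10
  g(1) = -5.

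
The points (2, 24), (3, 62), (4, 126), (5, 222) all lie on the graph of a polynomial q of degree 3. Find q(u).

q(u) = u^3 + 4u^2 - u + 2

Using the Lagrange interpolation formula with nodes 2, 3, 4, 5:
  L_0(u) = (u - 3)(u - 4)(u - 5) / -6
  L_1(u) = (u - 2)(u - 4)(u - 5) / 2
  L_2(u) = (u - 2)(u - 3)(u - 5) / -2
  L_3(u) = (u - 2)(u - 3)(u - 4) / 6
Then q(u) = 24·L_0(u) + 62·L_1(u) + 126·L_2(u) + 222·L_3(u).
Expanding and collecting terms gives q(u) = u^3 + 4u^2 - u + 2.
Check: q(4) = 126. ✓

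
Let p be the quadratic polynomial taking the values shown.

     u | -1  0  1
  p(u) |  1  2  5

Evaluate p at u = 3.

Using the Lagrange interpolation formula with nodes -1, 0, 1:
  L_0(u) = u(u - 1) / 2
  L_1(u) = (u + 1)(u - 1) / -1
  L_2(u) = (u + 1)u / 2
Then p(u) = 1·L_0(u) + 2·L_1(u) + 5·L_2(u).
Expanding and collecting terms gives p(u) = u^2 + 2u + 2.
Evaluating at u = 3: p(3) = 17.

17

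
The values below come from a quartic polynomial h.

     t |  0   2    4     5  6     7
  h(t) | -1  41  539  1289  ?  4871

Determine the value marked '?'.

The 5 known points determine the degree-4 polynomial uniquely.
Write h(t) = at^4 + bt^3 + ct^2 + dt + e. Substituting each data point gives a linear system:
  e = -1
  16a + 8b + 4c + 2d + e = 41
  256a + 64b + 16c + 4d + e = 539
  625a + 125b + 25c + 5d + e = 1289
  2401a + 343b + 49c + 7d + e = 4871
Solving the system yields a = 2, b = 0, c = 1, d = 3, e = -1.
So h(t) = 2t^4 + t^2 + 3t - 1.
Then h(6) = 2645.

2645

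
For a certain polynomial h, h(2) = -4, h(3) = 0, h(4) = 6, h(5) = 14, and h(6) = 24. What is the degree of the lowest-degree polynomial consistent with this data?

Forward differences of the values at u = 2, 3, 4, 5, 6:
  h  : -4  0  6  14  24
  Δ  : 4  6  8  10
  Δ^2: 2  2  2
  Δ^3: 0  0
  Δ^4: 0
The second differences are constant (2) and nonzero, while all higher differences vanish, so the minimal degree is 2.

2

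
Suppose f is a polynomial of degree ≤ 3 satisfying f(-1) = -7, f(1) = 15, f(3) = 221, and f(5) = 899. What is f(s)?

f(s) = 6s^3 + 5s^2 + 5s - 1

Write f(s) = as^3 + bs^2 + cs + d. Substituting each data point gives a linear system:
  -a + b - c + d = -7
  a + b + c + d = 15
  27a + 9b + 3c + d = 221
  125a + 25b + 5c + d = 899
Solving the system yields a = 6, b = 5, c = 5, d = -1.
So f(s) = 6s^3 + 5s^2 + 5s - 1.
Check: f(1) = 15. ✓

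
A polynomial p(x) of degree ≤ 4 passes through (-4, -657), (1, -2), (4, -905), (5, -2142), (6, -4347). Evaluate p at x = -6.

Using the Lagrange interpolation formula with nodes -4, 1, 4, 5, 6:
  L_0(x) = (x - 1)(x - 4)(x - 5)(x - 6) / 3600
  L_1(x) = (x + 4)(x - 4)(x - 5)(x - 6) / -300
  L_2(x) = (x + 4)(x - 1)(x - 5)(x - 6) / 48
  L_3(x) = (x + 4)(x - 1)(x - 4)(x - 6) / -36
  L_4(x) = (x + 4)(x - 1)(x - 4)(x - 5) / 100
Then p(x) = -657·L_0(x) - 2·L_1(x) - 905·L_2(x) - 2142·L_3(x) - 4347·L_4(x).
Expanding and collecting terms gives p(x) = -3x^4 - 2x^3 - x^2 + x + 3.
Evaluating at x = -6: p(-6) = -3495.

-3495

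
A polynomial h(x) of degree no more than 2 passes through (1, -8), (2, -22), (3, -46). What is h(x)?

h(x) = -5x^2 + x - 4

Write h(x) = ax^2 + bx + c. Substituting each data point gives a linear system:
  a + b + c = -8
  4a + 2b + c = -22
  9a + 3b + c = -46
Solving the system yields a = -5, b = 1, c = -4.
So h(x) = -5x² + x - 4.
Check: h(1) = -8. ✓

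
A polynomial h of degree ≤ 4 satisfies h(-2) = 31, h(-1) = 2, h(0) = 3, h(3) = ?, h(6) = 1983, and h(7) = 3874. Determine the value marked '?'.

The 5 known points determine the degree-4 polynomial uniquely.
Write h(t) = at^4 + bt^3 + ct^2 + dt + e. Substituting each data point gives a linear system:
  16a - 8b + 4c - 2d + e = 31
  a - b + c - d + e = 2
  e = 3
  1296a + 216b + 36c + 6d + e = 1983
  2401a + 343b + 49c + 7d + e = 3874
Solving the system yields a = 2, b = -2, c = -5, d = 0, e = 3.
So h(t) = 2t^4 - 2t^3 - 5t^2 + 3.
Then h(3) = 66.

66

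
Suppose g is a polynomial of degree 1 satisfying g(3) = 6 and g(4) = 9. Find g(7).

Using the Lagrange interpolation formula with nodes 3, 4:
  L_0(s) = (s - 4) / -1
  L_1(s) = (s - 3) / 1
Then g(s) = 6·L_0(s) + 9·L_1(s).
Expanding and collecting terms gives g(s) = 3s - 3.
Evaluating at s = 7: g(7) = 18.

18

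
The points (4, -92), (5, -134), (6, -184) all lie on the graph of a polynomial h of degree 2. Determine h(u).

Write h(u) = au^2 + bu + c. Substituting each data point gives a linear system:
  16a + 4b + c = -92
  25a + 5b + c = -134
  36a + 6b + c = -184
Solving the system yields a = -4, b = -6, c = -4.
So h(u) = -4u² - 6u - 4.
Check: h(6) = -184. ✓

h(u) = -4u^2 - 6u - 4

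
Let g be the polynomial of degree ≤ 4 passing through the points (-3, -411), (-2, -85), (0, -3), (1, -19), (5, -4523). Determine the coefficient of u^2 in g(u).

-6

Write g(u) = au^4 + bu^3 + cu^2 + du + e. Substituting each data point gives a linear system:
  81a - 27b + 9c - 3d + e = -411
  16a - 8b + 4c - 2d + e = -85
  e = -3
  a + b + c + d + e = -19
  625a + 125b + 25c + 5d + e = -4523
Solving the system yields a = -6, b = -5, c = -6, d = 1, e = -3.
So g(u) = -6u^4 - 5u^3 - 6u^2 + u - 3.
The coefficient of u^2 is -6.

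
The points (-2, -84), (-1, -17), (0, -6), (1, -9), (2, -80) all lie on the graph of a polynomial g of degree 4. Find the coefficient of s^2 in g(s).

Write g(s) = as^4 + bs^3 + cs^2 + ds + e. Substituting each data point gives a linear system:
  16a - 8b + 4c - 2d + e = -84
  a - b + c - d + e = -17
  e = -6
  a + b + c + d + e = -9
  16a + 8b + 4c + 2d + e = -80
Solving the system yields a = -4, b = -1, c = -3, d = 5, e = -6.
So g(s) = -4s^4 - s^3 - 3s^2 + 5s - 6.
The coefficient of s^2 is -3.

-3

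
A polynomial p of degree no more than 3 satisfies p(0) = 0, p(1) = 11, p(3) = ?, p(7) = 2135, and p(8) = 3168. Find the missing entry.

The 4 known points determine the degree-3 polynomial uniquely.
Write p(u) = au^3 + bu^2 + cu + d. Substituting each data point gives a linear system:
  d = 0
  a + b + c + d = 11
  343a + 49b + 7c + d = 2135
  512a + 64b + 8c + d = 3168
Solving the system yields a = 6, b = 1, c = 4, d = 0.
So p(u) = 6u^3 + u^2 + 4u.
Then p(3) = 183.

183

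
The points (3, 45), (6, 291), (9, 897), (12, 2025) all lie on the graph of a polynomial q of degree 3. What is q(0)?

Write q(s) = as^3 + bs^2 + cs + d. Substituting each data point gives a linear system:
  27a + 9b + 3c + d = 45
  216a + 36b + 6c + d = 291
  729a + 81b + 9c + d = 897
  1728a + 144b + 12c + d = 2025
Solving the system yields a = 1, b = 2, c = 1, d = -3.
So q(s) = s^3 + 2s^2 + s - 3.
Then q(0) = -3.

-3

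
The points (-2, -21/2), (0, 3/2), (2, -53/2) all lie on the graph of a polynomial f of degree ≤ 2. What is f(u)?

f(u) = -5u^2 - 4u + 3/2

Write f(u) = au^2 + bu + c. Substituting each data point gives a linear system:
  4a - 2b + c = -21/2
  c = 3/2
  4a + 2b + c = -53/2
Solving the system yields a = -5, b = -4, c = 3/2.
So f(u) = -5u² - 4u + 3/2.
Check: f(-2) = -21/2. ✓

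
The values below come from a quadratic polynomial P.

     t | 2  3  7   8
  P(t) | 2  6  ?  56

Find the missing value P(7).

The 3 known points determine the degree-2 polynomial uniquely.
Write P(t) = at^2 + bt + c. Substituting each data point gives a linear system:
  4a + 2b + c = 2
  9a + 3b + c = 6
  64a + 8b + c = 56
Solving the system yields a = 1, b = -1, c = 0.
So P(t) = t^2 - t.
Then P(7) = 42.

42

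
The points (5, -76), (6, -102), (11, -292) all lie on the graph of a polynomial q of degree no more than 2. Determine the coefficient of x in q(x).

-4

Write q(x) = ax^2 + bx + c. Substituting each data point gives a linear system:
  25a + 5b + c = -76
  36a + 6b + c = -102
  121a + 11b + c = -292
Solving the system yields a = -2, b = -4, c = -6.
So q(x) = -2x^2 - 4x - 6.
The coefficient of x is -4.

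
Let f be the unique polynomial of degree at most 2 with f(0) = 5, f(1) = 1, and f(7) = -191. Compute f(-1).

Using the Lagrange interpolation formula with nodes 0, 1, 7:
  L_0(t) = (t - 1)(t - 7) / 7
  L_1(t) = t(t - 7) / -6
  L_2(t) = t(t - 1) / 42
Then f(t) = 5·L_0(t) + 1·L_1(t) - 191·L_2(t).
Expanding and collecting terms gives f(t) = -4t^2 + 5.
Evaluating at t = -1: f(-1) = 1.

1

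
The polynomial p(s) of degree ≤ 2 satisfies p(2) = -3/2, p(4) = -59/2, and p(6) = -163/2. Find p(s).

Using the Lagrange interpolation formula with nodes 2, 4, 6:
  L_0(s) = (s - 4)(s - 6) / 8
  L_1(s) = (s - 2)(s - 6) / -4
  L_2(s) = (s - 2)(s - 4) / 8
Then p(s) = -3/2·L_0(s) - 59/2·L_1(s) - 163/2·L_2(s).
Expanding and collecting terms gives p(s) = -3s^2 + 4s + 5/2.
Check: p(2) = -3/2. ✓

p(s) = -3s^2 + 4s + 5/2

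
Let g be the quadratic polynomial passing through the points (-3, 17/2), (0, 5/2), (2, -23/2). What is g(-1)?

Write g(x) = ax^2 + bx + c. Substituting each data point gives a linear system:
  9a - 3b + c = 17/2
  c = 5/2
  4a + 2b + c = -23/2
Solving the system yields a = -1, b = -5, c = 5/2.
So g(x) = -x² - 5x + 5/2.
Then g(-1) = 13/2.

13/2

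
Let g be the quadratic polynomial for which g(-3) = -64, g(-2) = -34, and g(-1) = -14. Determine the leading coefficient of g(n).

-5

Write g(n) = an^2 + bn + c. Substituting each data point gives a linear system:
  9a - 3b + c = -64
  4a - 2b + c = -34
  a - b + c = -14
Solving the system yields a = -5, b = 5, c = -4.
So g(n) = -5n^2 + 5n - 4.
The leading coefficient is -5.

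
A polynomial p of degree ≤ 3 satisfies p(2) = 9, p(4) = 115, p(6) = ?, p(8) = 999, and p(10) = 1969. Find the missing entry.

413

On equispaced nodes a degree-3 polynomial has vanishing fourth forward difference, so
  p(2) - 4·p(4) + 6·p(6) - 4·p(8) + p(10) = 0.
Substituting the known values and solving for p(6):
  6·p(6) = 2478
  p(6) = 413.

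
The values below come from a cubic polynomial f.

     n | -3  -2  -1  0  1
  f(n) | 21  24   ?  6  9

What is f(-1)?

15

The 4 known points determine the degree-3 polynomial uniquely.
Write f(n) = an^3 + bn^2 + cn + d. Substituting each data point gives a linear system:
  -27a + 9b - 3c + d = 21
  -8a + 4b - 2c + d = 24
  d = 6
  a + b + c + d = 9
Solving the system yields a = 2, b = 6, c = -5, d = 6.
So f(n) = 2n^3 + 6n^2 - 5n + 6.
Then f(-1) = 15.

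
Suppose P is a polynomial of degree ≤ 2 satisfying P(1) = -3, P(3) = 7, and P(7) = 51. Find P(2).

Using the Lagrange interpolation formula with nodes 1, 3, 7:
  L_0(t) = (t - 3)(t - 7) / 12
  L_1(t) = (t - 1)(t - 7) / -8
  L_2(t) = (t - 1)(t - 3) / 24
Then P(t) = -3·L_0(t) + 7·L_1(t) + 51·L_2(t).
Expanding and collecting terms gives P(t) = t² + t - 5.
Evaluating at t = 2: P(2) = 1.

1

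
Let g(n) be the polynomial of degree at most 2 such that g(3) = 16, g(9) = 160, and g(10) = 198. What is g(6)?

Write g(n) = an^2 + bn + c. Substituting each data point gives a linear system:
  9a + 3b + c = 16
  81a + 9b + c = 160
  100a + 10b + c = 198
Solving the system yields a = 2, b = 0, c = -2.
So g(n) = 2n^2 - 2.
Then g(6) = 70.

70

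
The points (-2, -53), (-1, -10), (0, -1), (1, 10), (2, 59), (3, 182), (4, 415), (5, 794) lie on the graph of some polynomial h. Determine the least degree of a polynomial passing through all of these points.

3

Forward differences of the values at t = -2, -1, 0, 1, 2, 3, 4, 5:
  h  : -53  -10  -1  10  59  182  415  794
  Δ  : 43  9  11  49  123  233  379
  Δ^2: -34  2  38  74  110  146
  Δ^3: 36  36  36  36  36
  Δ^4: 0  0  0  0
  Δ^5: 0  0  0
  Δ^6: 0  0
  Δ^7: 0
The third differences are constant (36) and nonzero, while all higher differences vanish, so the minimal degree is 3.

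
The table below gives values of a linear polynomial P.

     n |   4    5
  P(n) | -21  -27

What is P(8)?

-45

Write P(n) = an + b. Substituting each data point gives a linear system:
  4a + b = -21
  5a + b = -27
Solving the system yields a = -6, b = 3.
So P(n) = -6n + 3.
Then P(8) = -45.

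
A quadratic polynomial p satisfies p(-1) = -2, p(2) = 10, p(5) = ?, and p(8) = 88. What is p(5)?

40

The 3 known points determine the degree-2 polynomial uniquely.
Write p(x) = ax^2 + bx + c. Substituting each data point gives a linear system:
  a - b + c = -2
  4a + 2b + c = 10
  64a + 8b + c = 88
Solving the system yields a = 1, b = 3, c = 0.
So p(x) = x² + 3x.
Then p(5) = 40.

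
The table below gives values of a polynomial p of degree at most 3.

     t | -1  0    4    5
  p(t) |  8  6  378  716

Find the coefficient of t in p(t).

Write p(t) = at^3 + bt^2 + ct + d. Substituting each data point gives a linear system:
  -a + b - c + d = 8
  d = 6
  64a + 16b + 4c + d = 378
  125a + 25b + 5c + d = 716
Solving the system yields a = 5, b = 4, c = -3, d = 6.
So p(t) = 5t^3 + 4t^2 - 3t + 6.
The coefficient of t is -3.

-3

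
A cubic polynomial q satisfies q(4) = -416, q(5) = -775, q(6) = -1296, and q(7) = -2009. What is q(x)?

Write q(x) = ax^3 + bx^2 + cx + d. Substituting each data point gives a linear system:
  64a + 16b + 4c + d = -416
  125a + 25b + 5c + d = -775
  216a + 36b + 6c + d = -1296
  343a + 49b + 7c + d = -2009
Solving the system yields a = -5, b = -6, c = 0, d = 0.
So q(x) = -5x^3 - 6x^2.
Check: q(7) = -2009. ✓

q(x) = -5x^3 - 6x^2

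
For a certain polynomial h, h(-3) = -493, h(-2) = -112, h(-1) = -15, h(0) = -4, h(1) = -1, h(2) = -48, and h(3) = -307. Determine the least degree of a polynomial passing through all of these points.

4

Forward differences of the values at x = -3, -2, -1, 0, 1, 2, 3:
  h  : -493  -112  -15  -4  -1  -48  -307
  Δ  : 381  97  11  3  -47  -259
  Δ^2: -284  -86  -8  -50  -212
  Δ^3: 198  78  -42  -162
  Δ^4: -120  -120  -120
  Δ^5: 0  0
  Δ^6: 0
The fourth differences are constant (-120) and nonzero, while all higher differences vanish, so the minimal degree is 4.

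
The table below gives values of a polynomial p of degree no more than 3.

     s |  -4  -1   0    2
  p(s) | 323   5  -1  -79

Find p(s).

p(s) = -6s^3 - 5s^2 - 5s - 1

Using the Lagrange interpolation formula with nodes -4, -1, 0, 2:
  L_0(s) = (s + 1)s(s - 2) / -72
  L_1(s) = (s + 4)s(s - 2) / 9
  L_2(s) = (s + 4)(s + 1)(s - 2) / -8
  L_3(s) = (s + 4)(s + 1)s / 36
Then p(s) = 323·L_0(s) + 5·L_1(s) - 1·L_2(s) - 79·L_3(s).
Expanding and collecting terms gives p(s) = -6s³ - 5s² - 5s - 1.
Check: p(-1) = 5. ✓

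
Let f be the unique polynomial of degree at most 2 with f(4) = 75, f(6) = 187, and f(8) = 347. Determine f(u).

Using the Lagrange interpolation formula with nodes 4, 6, 8:
  L_0(u) = (u - 6)(u - 8) / 8
  L_1(u) = (u - 4)(u - 8) / -4
  L_2(u) = (u - 4)(u - 6) / 8
Then f(u) = 75·L_0(u) + 187·L_1(u) + 347·L_2(u).
Expanding and collecting terms gives f(u) = 6u^2 - 4u - 5.
Check: f(6) = 187. ✓

f(u) = 6u^2 - 4u - 5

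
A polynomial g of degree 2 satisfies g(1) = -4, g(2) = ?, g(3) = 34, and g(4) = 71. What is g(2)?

9

The 3 known points determine the degree-2 polynomial uniquely.
Write g(t) = at^2 + bt + c. Substituting each data point gives a linear system:
  a + b + c = -4
  9a + 3b + c = 34
  16a + 4b + c = 71
Solving the system yields a = 6, b = -5, c = -5.
So g(t) = 6t^2 - 5t - 5.
Then g(2) = 9.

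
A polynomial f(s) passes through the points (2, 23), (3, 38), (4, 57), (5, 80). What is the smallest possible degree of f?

Forward differences of the values at s = 2, 3, 4, 5:
  f  : 23  38  57  80
  Δ  : 15  19  23
  Δ^2: 4  4
  Δ^3: 0
The second differences are constant (4) and nonzero, while all higher differences vanish, so the minimal degree is 2.

2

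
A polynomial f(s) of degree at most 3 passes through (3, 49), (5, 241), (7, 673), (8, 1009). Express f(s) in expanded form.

Using the Lagrange interpolation formula with nodes 3, 5, 7, 8:
  L_0(s) = (s - 5)(s - 7)(s - 8) / -40
  L_1(s) = (s - 3)(s - 7)(s - 8) / 12
  L_2(s) = (s - 3)(s - 5)(s - 8) / -8
  L_3(s) = (s - 3)(s - 5)(s - 7) / 15
Then f(s) = 49·L_0(s) + 241·L_1(s) + 673·L_2(s) + 1009·L_3(s).
Expanding and collecting terms gives f(s) = 2s³ - 2s + 1.
Check: f(5) = 241. ✓

f(s) = 2s^3 - 2s + 1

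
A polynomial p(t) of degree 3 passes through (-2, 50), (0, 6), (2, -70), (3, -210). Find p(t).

Write p(t) = at^3 + bt^2 + ct + d. Substituting each data point gives a linear system:
  -8a + 4b - 2c + d = 50
  d = 6
  8a + 4b + 2c + d = -70
  27a + 9b + 3c + d = -210
Solving the system yields a = -6, b = -4, c = -6, d = 6.
So p(t) = -6t^3 - 4t^2 - 6t + 6.
Check: p(3) = -210. ✓

p(t) = -6t^3 - 4t^2 - 6t + 6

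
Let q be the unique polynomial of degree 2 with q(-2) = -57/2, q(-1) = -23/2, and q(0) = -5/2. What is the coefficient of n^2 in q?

Write q(n) = an^2 + bn + c. Substituting each data point gives a linear system:
  4a - 2b + c = -57/2
  a - b + c = -23/2
  c = -5/2
Solving the system yields a = -4, b = 5, c = -5/2.
So q(n) = -4n^2 + 5n - 5/2.
The leading coefficient is -4.

-4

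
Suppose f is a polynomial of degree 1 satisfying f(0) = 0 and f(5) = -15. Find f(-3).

9

Write f(u) = au + b. Substituting each data point gives a linear system:
  b = 0
  5a + b = -15
Solving the system yields a = -3, b = 0.
So f(u) = -3u.
Then f(-3) = 9.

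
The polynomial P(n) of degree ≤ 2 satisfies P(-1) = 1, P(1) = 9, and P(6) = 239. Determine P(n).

P(n) = 6n^2 + 4n - 1

Write P(n) = an^2 + bn + c. Substituting each data point gives a linear system:
  a - b + c = 1
  a + b + c = 9
  36a + 6b + c = 239
Solving the system yields a = 6, b = 4, c = -1.
So P(n) = 6n^2 + 4n - 1.
Check: P(1) = 9. ✓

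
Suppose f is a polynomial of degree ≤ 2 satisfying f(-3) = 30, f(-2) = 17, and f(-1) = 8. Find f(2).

5

Using the Lagrange interpolation formula with nodes -3, -2, -1:
  L_0(n) = (n + 2)(n + 1) / 2
  L_1(n) = (n + 3)(n + 1) / -1
  L_2(n) = (n + 3)(n + 2) / 2
Then f(n) = 30·L_0(n) + 17·L_1(n) + 8·L_2(n).
Expanding and collecting terms gives f(n) = 2n^2 - 3n + 3.
Evaluating at n = 2: f(2) = 5.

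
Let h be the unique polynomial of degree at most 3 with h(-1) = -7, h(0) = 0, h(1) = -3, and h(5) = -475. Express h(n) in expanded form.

h(n) = -3n^3 - 5n^2 + 5n

Write h(n) = an^3 + bn^2 + cn + d. Substituting each data point gives a linear system:
  -a + b - c + d = -7
  d = 0
  a + b + c + d = -3
  125a + 25b + 5c + d = -475
Solving the system yields a = -3, b = -5, c = 5, d = 0.
So h(n) = -3n³ - 5n² + 5n.
Check: h(1) = -3. ✓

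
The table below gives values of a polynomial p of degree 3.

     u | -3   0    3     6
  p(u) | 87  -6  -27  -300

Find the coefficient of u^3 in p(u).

-2

Write p(u) = au^3 + bu^2 + cu + d. Substituting each data point gives a linear system:
  -27a + 9b - 3c + d = 87
  d = -6
  27a + 9b + 3c + d = -27
  216a + 36b + 6c + d = -300
Solving the system yields a = -2, b = 4, c = -1, d = -6.
So p(u) = -2u^3 + 4u^2 - u - 6.
The leading coefficient is -2.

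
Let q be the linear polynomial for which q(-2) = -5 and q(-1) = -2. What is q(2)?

7

Using the Lagrange interpolation formula with nodes -2, -1:
  L_0(t) = (t + 1) / -1
  L_1(t) = (t + 2) / 1
Then q(t) = -5·L_0(t) - 2·L_1(t).
Expanding and collecting terms gives q(t) = 3t + 1.
Evaluating at t = 2: q(2) = 7.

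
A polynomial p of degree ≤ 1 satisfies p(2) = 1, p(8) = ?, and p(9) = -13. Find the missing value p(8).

-11

The 2 known points determine the degree-1 polynomial uniquely.
Write p(n) = an + b. Substituting each data point gives a linear system:
  2a + b = 1
  9a + b = -13
Solving the system yields a = -2, b = 5.
So p(n) = -2n + 5.
Then p(8) = -11.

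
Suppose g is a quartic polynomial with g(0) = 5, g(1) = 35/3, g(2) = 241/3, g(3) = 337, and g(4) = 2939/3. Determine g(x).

Write g(x) = ax^4 + bx^3 + cx^2 + dx + e. Substituting each data point gives a linear system:
  e = 5
  a + b + c + d + e = 35/3
  16a + 8b + 4c + 2d + e = 241/3
  81a + 27b + 9c + 3d + e = 337
  256a + 64b + 16c + 4d + e = 2939/3
Solving the system yields a = 3, b = 3, c = 1, d = -1/3, e = 5.
So g(x) = 3x^4 + 3x^3 + x^2 - (1/3)x + 5.
Check: g(4) = 2939/3. ✓

g(x) = 3x^4 + 3x^3 + x^2 - (1/3)x + 5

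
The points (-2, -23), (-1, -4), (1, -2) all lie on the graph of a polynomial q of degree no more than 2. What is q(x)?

Write q(x) = ax^2 + bx + c. Substituting each data point gives a linear system:
  4a - 2b + c = -23
  a - b + c = -4
  a + b + c = -2
Solving the system yields a = -6, b = 1, c = 3.
So q(x) = -6x² + x + 3.
Check: q(-1) = -4. ✓

q(x) = -6x^2 + x + 3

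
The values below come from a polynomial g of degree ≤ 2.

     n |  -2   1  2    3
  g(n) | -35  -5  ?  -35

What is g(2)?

-15

The 3 known points determine the degree-2 polynomial uniquely.
Write g(n) = an^2 + bn + c. Substituting each data point gives a linear system:
  4a - 2b + c = -35
  a + b + c = -5
  9a + 3b + c = -35
Solving the system yields a = -5, b = 5, c = -5.
So g(n) = -5n^2 + 5n - 5.
Then g(2) = -15.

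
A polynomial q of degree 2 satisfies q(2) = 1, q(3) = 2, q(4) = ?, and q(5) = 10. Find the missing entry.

On equispaced nodes a degree-2 polynomial has vanishing third forward difference, so
  - q(2) + 3·q(3) - 3·q(4) + q(5) = 0.
Substituting the known values and solving for q(4):
  -3·q(4) = -15
  q(4) = 5.

5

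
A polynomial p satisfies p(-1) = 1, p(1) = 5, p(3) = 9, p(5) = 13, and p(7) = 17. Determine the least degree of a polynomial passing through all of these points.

Forward differences of the values at s = -1, 1, 3, 5, 7:
  p  : 1  5  9  13  17
  Δ  : 4  4  4  4
  Δ^2: 0  0  0
  Δ^3: 0  0
  Δ^4: 0
The first differences are constant (4) and nonzero, while all higher differences vanish, so the minimal degree is 1.

1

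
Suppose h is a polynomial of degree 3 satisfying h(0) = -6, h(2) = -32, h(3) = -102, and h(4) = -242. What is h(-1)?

-2

Write h(x) = ax^3 + bx^2 + cx + d. Substituting each data point gives a linear system:
  d = -6
  8a + 4b + 2c + d = -32
  27a + 9b + 3c + d = -102
  64a + 16b + 4c + d = -242
Solving the system yields a = -4, b = 1, c = 1, d = -6.
So h(x) = -4x³ + x² + x - 6.
Then h(-1) = -2.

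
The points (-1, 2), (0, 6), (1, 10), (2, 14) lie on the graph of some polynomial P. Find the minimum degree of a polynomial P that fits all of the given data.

Forward differences of the values at t = -1, 0, 1, 2:
  P  : 2  6  10  14
  Δ  : 4  4  4
  Δ^2: 0  0
  Δ^3: 0
The first differences are constant (4) and nonzero, while all higher differences vanish, so the minimal degree is 1.

1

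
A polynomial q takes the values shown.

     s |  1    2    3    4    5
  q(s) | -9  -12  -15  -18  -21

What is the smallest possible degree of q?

1

Forward differences of the values at s = 1, 2, 3, 4, 5:
  q  : -9  -12  -15  -18  -21
  Δ  : -3  -3  -3  -3
  Δ^2: 0  0  0
  Δ^3: 0  0
  Δ^4: 0
The first differences are constant (-3) and nonzero, while all higher differences vanish, so the minimal degree is 1.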